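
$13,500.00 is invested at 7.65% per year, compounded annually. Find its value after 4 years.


Formula: FV = P * (1 + r)^n
Substituting: FV = $13,500.00 * (1 + 0.0765)^4
Growth factor: (1.0765)^4 = 1.342939
FV = $13,500.00 * 1.342939 = $18,129.67

$18,129.67


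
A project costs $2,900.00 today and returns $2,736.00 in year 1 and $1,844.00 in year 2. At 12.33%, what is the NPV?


Formula: NPV = C0 + C1/(1+r) + C2/(1+r)^2
Discount C1: $2,736.00 / (1 + 0.1233) = $2,435.68
Discount C2: $1,844.00 / (1 + 0.1233)^2 = $1,461.40
NPV = -$2,900.00 + $2,435.68 + $1,461.40 = $997.08

$997.08


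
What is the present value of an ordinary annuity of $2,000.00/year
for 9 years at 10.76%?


Formula: PV = PMT * (1 - (1+r)^(-n)) / r
Discount factor: (1 + 0.1076)^(-9) = 0.398615
Bracket: 1 - 0.398615 = 0.601385
PV = $2,000.00 * 0.601385 / 0.1076 = $11,178.16

$11,178.16


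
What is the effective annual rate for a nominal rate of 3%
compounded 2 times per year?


Formula: EAR = (1 + r/m)^m - 1
Period rate: r/m = 0.03 / 2 = 0.015
Compounding: (1 + 0.015)^2 = 1.030225
EAR = 1.030225 - 1 = 0.030225

0.030225


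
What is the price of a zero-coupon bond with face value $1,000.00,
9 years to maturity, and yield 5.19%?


Formula: Price = FV / (1 + r)^n
Substituting: Price = $1,000.00 / (1 + 0.0519)^9
Discount factor: (1.0519)^9 = 1.576776
Price = $1,000.00 / 1.576776 = $634.21

$634.21


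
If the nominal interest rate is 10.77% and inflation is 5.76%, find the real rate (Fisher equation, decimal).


Formula: (1 + r_real) = (1 + r_nom) / (1 + inflation)
Substituting: (1 + r_real) = 1.1077 / 1.0576
(1 + r_real) = 1.047371
r_real = 1.047371 - 1 = 0.047371

0.047371


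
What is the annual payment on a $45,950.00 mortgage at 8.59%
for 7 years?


Formula: PMT = PV * r / (1 - (1+r)^(-n))
Denominator: 1 - (1 + 0.0859)^(-7) = 0.438343
Numerator: $45,950.00 * 0.0859 = 3947.105
PMT = 3947.105 / 0.438343 = $9,004.60

$9,004.60


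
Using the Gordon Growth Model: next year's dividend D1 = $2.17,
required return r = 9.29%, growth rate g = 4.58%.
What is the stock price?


Formula: P = D1 / (r - g)
Spread: r - g = 0.0929 - 0.0458 = 0.0471
Substituting: P = $2.17 / 0.0471
P = $46.07

$46.07


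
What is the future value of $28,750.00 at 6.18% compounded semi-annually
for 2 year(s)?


Formula: FV = P * (1 + r/m)^(m*t)
Period rate: r/m = 0.0618 / 2 = 0.0309
Total periods: m*t = 2 * 2 = 4
Growth factor: (1 + 0.0309)^4 = 1.129448
FV = $28,750.00 * 1.129448 = $32,471.62

$32,471.62


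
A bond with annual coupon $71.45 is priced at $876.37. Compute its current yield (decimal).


Formula: Current yield = annual coupon / price
Substituting: CY = $71.45 / $876.37
CY = 0.081529

0.081529


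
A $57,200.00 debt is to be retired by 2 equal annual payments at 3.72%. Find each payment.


Formula: PMT = PV * r / (1 - (1+r)^(-n))
Denominator: 1 - (1 + 0.0372)^(-2) = 0.070445
Numerator: $57,200.00 * 0.0372 = 2127.84
PMT = 2127.84 / 0.070445 = $30,205.59

$30,205.59


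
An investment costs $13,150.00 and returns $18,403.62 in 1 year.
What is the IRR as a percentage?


Formula: IRR = C1/C0 - 1
Substituting: IRR = $18,403.62 / $13,150.00 - 1
Ratio: 1.399515 - 1 = 0.399515
IRR = 39.9515%

39.9515%


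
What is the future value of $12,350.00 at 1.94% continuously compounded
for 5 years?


Formula: FV = P * e^(r*t)
Exponent: r*t = 0.0194 * 5 = 0.097
e^(0.097) = 1.10186
FV = $12,350.00 * 1.10186 = $13,607.98

$13,607.98


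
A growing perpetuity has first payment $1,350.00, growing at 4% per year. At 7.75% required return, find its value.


Formula: PV = C / (r - g)
Spread: r - g = 0.0775 - 0.04 = 0.0375
Substituting: PV = $1,350.00 / 0.0375
PV = $36,000.00

$36,000.00


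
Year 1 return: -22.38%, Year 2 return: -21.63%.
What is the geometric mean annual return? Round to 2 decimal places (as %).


Formula: Geometric mean = ((1+r1)*(1+r2))^(1/2) - 1
Product: (1 + -0.2238) * (1 + -0.2163) = 0.7762 * 0.7837 = 0.608308
Square root: 0.608308^0.5 = 0.779941
Geometric mean = 0.779941 - 1 = -0.220059
As percentage: -22.01%

-22.01%


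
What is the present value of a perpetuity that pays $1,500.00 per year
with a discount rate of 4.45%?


Formula: PV = C / r
Substituting: PV = $1,500.00 / 0.0445
PV = $33,707.87

$33,707.87


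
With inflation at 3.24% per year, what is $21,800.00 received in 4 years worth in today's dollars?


Formula: Real value = nominal / (1 + inflation)^years
Price level: (1 + 0.0324)^4 = 1.136036
Real value = $21,800.00 / 1.136036 = $19,189.54

$19,189.54


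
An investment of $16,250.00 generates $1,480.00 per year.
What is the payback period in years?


Formula: Payback = investment / annual cash flow
Substituting: Payback = $16,250.00 / $1,480.00
Payback = 10.9797 years

10.9797 years


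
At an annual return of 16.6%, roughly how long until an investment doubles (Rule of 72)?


Formula: Years ≈ 72 / r
Substituting: Years ≈ 72 / 16.6
Years ≈ 4.3

4.3 years


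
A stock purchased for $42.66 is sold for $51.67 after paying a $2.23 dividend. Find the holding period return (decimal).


Formula: HPR = (P1 - P0 + D) / P0
Gain: $51.67 - $42.66 + $2.23 = $11.24
HPR = $11.24 / $42.66 = 0.2635

0.2635


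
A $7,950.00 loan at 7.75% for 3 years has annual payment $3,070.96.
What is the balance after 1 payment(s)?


Formula: Balance = PV*(1+r)^k - PMT*((1+r)^k - 1)/r
Growth: (1 + 0.0775)^1 = 1.0775
Accumulated factor: ((1+r)^k - 1)/r = 1.0
Balance = $7,950.00 * 1.0775 - $3,070.96 * 1.0
Balance = $5,495.17

$5,495.17


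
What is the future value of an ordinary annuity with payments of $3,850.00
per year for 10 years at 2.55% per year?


Formula: FV = PMT * ((1+r)^n - 1) / r
Growth factor: (1 + 0.0255)^10 = 1.286343
Numerator: 1.286343 - 1 = 0.286343
FV = $3,850.00 * 0.286343 / 0.0255 = $43,232.12

$43,232.12


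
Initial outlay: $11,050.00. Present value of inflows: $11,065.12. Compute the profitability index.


Formula: PI = PV(cash flows) / initial investment
Substituting: PI = $11,065.12 / $11,050.00
PI = 1.0014

1.0014


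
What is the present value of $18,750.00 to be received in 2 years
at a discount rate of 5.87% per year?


Formula: PV = FV / (1 + r)^n
Substituting: PV = $18,750.00 / (1 + 0.0587)^2
Discount factor: (1.0587)^2 = 1.120846
PV = $18,750.00 / 1.120846 = $16,728.44

$16,728.44


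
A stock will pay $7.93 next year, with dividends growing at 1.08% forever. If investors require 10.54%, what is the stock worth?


Formula: P = D1 / (r - g)
Spread: r - g = 0.1054 - 0.0108 = 0.0946
Substituting: P = $7.93 / 0.0946
P = $83.83

$83.83


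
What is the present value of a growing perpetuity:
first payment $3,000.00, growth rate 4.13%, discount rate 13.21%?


Formula: PV = C / (r - g)
Spread: r - g = 0.1321 - 0.0413 = 0.0908
Substituting: PV = $3,000.00 / 0.0908
PV = $33,039.65

$33,039.65


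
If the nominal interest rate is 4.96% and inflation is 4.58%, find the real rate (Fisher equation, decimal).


Formula: (1 + r_real) = (1 + r_nom) / (1 + inflation)
Substituting: (1 + r_real) = 1.0496 / 1.0458
(1 + r_real) = 1.003634
r_real = 1.003634 - 1 = 0.003634

0.003634


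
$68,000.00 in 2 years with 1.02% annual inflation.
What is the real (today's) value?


Formula: Real value = nominal / (1 + inflation)^years
Price level: (1 + 0.0102)^2 = 1.020504
Real value = $68,000.00 / 1.020504 = $66,633.74

$66,633.74


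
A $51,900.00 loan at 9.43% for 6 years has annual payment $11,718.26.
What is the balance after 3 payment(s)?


Formula: Balance = PV*(1+r)^k - PMT*((1+r)^k - 1)/r
Growth: (1 + 0.0943)^3 = 1.310416
Accumulated factor: ((1+r)^k - 1)/r = 3.291792
Balance = $51,900.00 * 1.310416 - $11,718.26 * 3.291792
Balance = $29,436.51

$29,436.51


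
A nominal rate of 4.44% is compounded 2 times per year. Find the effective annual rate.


Formula: EAR = (1 + r/m)^m - 1
Period rate: r/m = 0.0444 / 2 = 0.0222
Compounding: (1 + 0.0222)^2 = 1.044893
EAR = 1.044893 - 1 = 0.044893

0.044893


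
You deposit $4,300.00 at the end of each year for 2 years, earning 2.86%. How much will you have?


Formula: FV = PMT * ((1+r)^n - 1) / r
Growth factor: (1 + 0.0286)^2 = 1.058018
Numerator: 1.058018 - 1 = 0.058018
FV = $4,300.00 * 0.058018 / 0.0286 = $8,722.98

$8,722.98


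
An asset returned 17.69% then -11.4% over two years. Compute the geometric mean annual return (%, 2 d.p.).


Formula: Geometric mean = ((1+r1)*(1+r2))^(1/2) - 1
Product: (1 + 0.1769) * (1 + -0.114) = 1.1769 * 0.886 = 1.042733
Square root: 1.042733^0.5 = 1.021143
Geometric mean = 1.021143 - 1 = 0.021143
As percentage: 2.11%

2.11%


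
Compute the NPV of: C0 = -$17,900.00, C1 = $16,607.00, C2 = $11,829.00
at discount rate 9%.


Formula: NPV = C0 + C1/(1+r) + C2/(1+r)^2
Discount C1: $16,607.00 / (1 + 0.09) = $15,235.78
Discount C2: $11,829.00 / (1 + 0.09)^2 = $9,956.23
NPV = -$17,900.00 + $15,235.78 + $9,956.23 = $7,292.01

$7,292.01


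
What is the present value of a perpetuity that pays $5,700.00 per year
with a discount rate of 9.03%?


Formula: PV = C / r
Substituting: PV = $5,700.00 / 0.0903
PV = $63,122.92

$63,122.92


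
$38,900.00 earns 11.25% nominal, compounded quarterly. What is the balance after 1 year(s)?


Formula: FV = P * (1 + r/m)^(m*t)
Period rate: r/m = 0.1125 / 4 = 0.028125
Total periods: m*t = 4 * 1 = 4
Growth factor: (1 + 0.028125)^4 = 1.117336
FV = $38,900.00 * 1.117336 = $43,464.36

$43,464.36


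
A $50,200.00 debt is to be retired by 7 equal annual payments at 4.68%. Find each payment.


Formula: PMT = PV * r / (1 - (1+r)^(-n))
Denominator: 1 - (1 + 0.0468)^(-7) = 0.273971
Numerator: $50,200.00 * 0.0468 = 2349.36
PMT = 2349.36 / 0.273971 = $8,575.22

$8,575.22


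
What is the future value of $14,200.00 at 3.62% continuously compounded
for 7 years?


Formula: FV = P * e^(r*t)
Exponent: r*t = 0.0362 * 7 = 0.2534
e^(0.2534) = 1.288399
FV = $14,200.00 * 1.288399 = $18,295.26

$18,295.26


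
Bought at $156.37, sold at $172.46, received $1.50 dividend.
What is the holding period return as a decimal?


Formula: HPR = (P1 - P0 + D) / P0
Gain: $172.46 - $156.37 + $1.50 = $17.59
HPR = $17.59 / $156.37 = 0.1125

0.1125


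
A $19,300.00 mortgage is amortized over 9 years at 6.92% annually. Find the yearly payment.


Formula: PMT = PV * r / (1 - (1+r)^(-n))
Denominator: 1 - (1 + 0.0692)^(-9) = 0.452392
Numerator: $19,300.00 * 0.0692 = 1335.56
PMT = 1335.56 / 0.452392 = $2,952.22

$2,952.22


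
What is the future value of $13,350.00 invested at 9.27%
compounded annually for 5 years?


Formula: FV = P * (1 + r)^n
Substituting: FV = $13,350.00 * (1 + 0.0927)^5
Growth factor: (1.0927)^5 = 1.557775
FV = $13,350.00 * 1.557775 = $20,796.30

$20,796.30


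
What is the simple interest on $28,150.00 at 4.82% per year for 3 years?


Formula: I = P * r * t
Substituting: I = $28,150.00 * 0.0482 * 3
Step: I = $28,150.00 * 0.1446
I = $4,070.49

$4,070.49


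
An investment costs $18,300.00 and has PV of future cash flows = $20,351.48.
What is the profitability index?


Formula: PI = PV(cash flows) / initial investment
Substituting: PI = $20,351.48 / $18,300.00
PI = 1.1121

1.1121


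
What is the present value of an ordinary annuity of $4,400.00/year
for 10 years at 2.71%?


Formula: PV = PMT * (1 - (1+r)^(-n)) / r
Discount factor: (1 + 0.0271)^(-10) = 0.765372
Bracket: 1 - 0.765372 = 0.234628
PV = $4,400.00 * 0.234628 / 0.0271 = $38,094.54

$38,094.54


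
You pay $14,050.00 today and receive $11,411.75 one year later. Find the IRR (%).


Formula: IRR = C1/C0 - 1
Substituting: IRR = $11,411.75 / $14,050.00 - 1
Ratio: 0.812224 - 1 = -0.187776
IRR = -18.7776%

-18.7776%


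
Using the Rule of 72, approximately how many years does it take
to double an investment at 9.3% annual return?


Formula: Years ≈ 72 / r
Substituting: Years ≈ 72 / 9.3
Years ≈ 7.7

7.7 years


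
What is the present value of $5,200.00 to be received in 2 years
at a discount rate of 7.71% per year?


Formula: PV = FV / (1 + r)^n
Substituting: PV = $5,200.00 / (1 + 0.0771)^2
Discount factor: (1.0771)^2 = 1.160144
PV = $5,200.00 / 1.160144 = $4,482.20

$4,482.20


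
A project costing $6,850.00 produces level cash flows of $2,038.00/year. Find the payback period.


Formula: Payback = investment / annual cash flow
Substituting: Payback = $6,850.00 / $2,038.00
Payback = 3.3611 years

3.3611 years


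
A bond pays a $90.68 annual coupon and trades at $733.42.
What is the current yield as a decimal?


Formula: Current yield = annual coupon / price
Substituting: CY = $90.68 / $733.42
CY = 0.12364

0.12364


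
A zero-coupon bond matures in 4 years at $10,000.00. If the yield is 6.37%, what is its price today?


Formula: Price = FV / (1 + r)^n
Substituting: Price = $10,000.00 / (1 + 0.0637)^4
Discount factor: (1.0637)^4 = 1.280197
Price = $10,000.00 / 1.280197 = $7,811.30

$7,811.30


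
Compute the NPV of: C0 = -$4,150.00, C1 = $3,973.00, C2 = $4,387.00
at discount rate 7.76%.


Formula: NPV = C0 + C1/(1+r) + C2/(1+r)^2
Discount C1: $3,973.00 / (1 + 0.0776) = $3,686.90
Discount C2: $4,387.00 / (1 + 0.0776)^2 = $3,777.92
NPV = -$4,150.00 + $3,686.90 + $3,777.92 = $3,314.81

$3,314.81


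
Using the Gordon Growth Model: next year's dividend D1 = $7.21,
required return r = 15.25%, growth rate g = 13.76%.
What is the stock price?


Formula: P = D1 / (r - g)
Spread: r - g = 0.1525 - 0.1376 = 0.0149
Substituting: P = $7.21 / 0.0149
P = $483.89

$483.89


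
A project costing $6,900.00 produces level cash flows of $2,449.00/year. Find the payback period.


Formula: Payback = investment / annual cash flow
Substituting: Payback = $6,900.00 / $2,449.00
Payback = 2.8175 years

2.8175 years


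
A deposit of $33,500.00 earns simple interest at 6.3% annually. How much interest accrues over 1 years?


Formula: I = P * r * t
Substituting: I = $33,500.00 * 0.063 * 1
Step: I = $33,500.00 * 0.063
I = $2,110.50

$2,110.50


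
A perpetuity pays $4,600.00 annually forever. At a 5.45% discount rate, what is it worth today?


Formula: PV = C / r
Substituting: PV = $4,600.00 / 0.0545
PV = $84,403.67

$84,403.67


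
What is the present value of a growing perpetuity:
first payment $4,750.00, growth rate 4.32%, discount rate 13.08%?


Formula: PV = C / (r - g)
Spread: r - g = 0.1308 - 0.0432 = 0.0876
Substituting: PV = $4,750.00 / 0.0876
PV = $54,223.74

$54,223.74


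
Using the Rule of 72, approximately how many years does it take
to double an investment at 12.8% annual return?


Formula: Years ≈ 72 / r
Substituting: Years ≈ 72 / 12.8
Years ≈ 5.6

5.6 years


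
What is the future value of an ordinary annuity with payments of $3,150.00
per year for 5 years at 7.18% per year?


Formula: FV = PMT * ((1+r)^n - 1) / r
Growth factor: (1 + 0.0718)^5 = 1.414389
Numerator: 1.414389 - 1 = 0.414389
FV = $3,150.00 * 0.414389 / 0.0718 = $18,180.00

$18,180.00


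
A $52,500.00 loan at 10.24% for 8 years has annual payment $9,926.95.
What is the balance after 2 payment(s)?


Formula: Balance = PV*(1+r)^k - PMT*((1+r)^k - 1)/r
Growth: (1 + 0.1024)^2 = 1.215286
Accumulated factor: ((1+r)^k - 1)/r = 2.1024
Balance = $52,500.00 * 1.215286 - $9,926.95 * 2.1024
Balance = $42,932.08

$42,932.08


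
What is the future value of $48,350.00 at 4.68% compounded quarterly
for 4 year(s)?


Formula: FV = P * (1 + r/m)^(m*t)
Period rate: r/m = 0.0468 / 4 = 0.0117
Total periods: m*t = 4 * 4 = 16
Growth factor: (1 + 0.0117)^16 = 1.204559
FV = $48,350.00 * 1.204559 = $58,240.42

$58,240.42


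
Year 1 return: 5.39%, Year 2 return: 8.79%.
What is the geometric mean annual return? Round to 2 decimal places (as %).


Formula: Geometric mean = ((1+r1)*(1+r2))^(1/2) - 1
Product: (1 + 0.0539) * (1 + 0.0879) = 1.0539 * 1.0879 = 1.146538
Square root: 1.146538^0.5 = 1.070765
Geometric mean = 1.070765 - 1 = 0.070765
As percentage: 7.08%

7.08%


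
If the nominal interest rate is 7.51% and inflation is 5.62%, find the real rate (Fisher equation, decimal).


Formula: (1 + r_real) = (1 + r_nom) / (1 + inflation)
Substituting: (1 + r_real) = 1.0751 / 1.0562
(1 + r_real) = 1.017894
r_real = 1.017894 - 1 = 0.017894

0.017894


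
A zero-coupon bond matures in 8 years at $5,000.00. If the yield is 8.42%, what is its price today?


Formula: Price = FV / (1 + r)^n
Substituting: Price = $5,000.00 / (1 + 0.0842)^8
Discount factor: (1.0842)^8 = 1.909305
Price = $5,000.00 / 1.909305 = $2,618.75

$2,618.75


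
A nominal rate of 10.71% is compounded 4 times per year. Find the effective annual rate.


Formula: EAR = (1 + r/m)^m - 1
Period rate: r/m = 0.1071 / 4 = 0.026775
Compounding: (1 + 0.026775)^4 = 1.111479
EAR = 1.111479 - 1 = 0.111479

0.111479


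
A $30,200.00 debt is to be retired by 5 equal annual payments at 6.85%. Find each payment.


Formula: PMT = PV * r / (1 - (1+r)^(-n))
Denominator: 1 - (1 + 0.0685)^(-5) = 0.281995
Numerator: $30,200.00 * 0.0685 = 2068.7
PMT = 2068.7 / 0.281995 = $7,335.94

$7,335.94


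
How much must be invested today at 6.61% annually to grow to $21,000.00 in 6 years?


Formula: PV = FV / (1 + r)^n
Substituting: PV = $21,000.00 / (1 + 0.0661)^6
Discount factor: (1.0661)^6 = 1.468208
PV = $21,000.00 / 1.468208 = $14,303.15

$14,303.15


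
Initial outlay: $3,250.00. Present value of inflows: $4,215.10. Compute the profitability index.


Formula: PI = PV(cash flows) / initial investment
Substituting: PI = $4,215.10 / $3,250.00
PI = 1.297

1.297


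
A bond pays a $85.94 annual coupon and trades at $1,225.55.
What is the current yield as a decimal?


Formula: Current yield = annual coupon / price
Substituting: CY = $85.94 / $1,225.55
CY = 0.070124

0.070124


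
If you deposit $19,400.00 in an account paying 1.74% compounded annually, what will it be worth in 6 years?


Formula: FV = P * (1 + r)^n
Substituting: FV = $19,400.00 * (1 + 0.0174)^6
Growth factor: (1.0174)^6 = 1.109048
FV = $19,400.00 * 1.109048 = $21,515.53

$21,515.53


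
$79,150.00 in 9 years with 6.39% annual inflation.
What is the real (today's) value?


Formula: Real value = nominal / (1 + inflation)^years
Price level: (1 + 0.0639)^9 = 1.746253
Real value = $79,150.00 / 1.746253 = $45,325.61

$45,325.61


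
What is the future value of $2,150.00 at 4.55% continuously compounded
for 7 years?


Formula: FV = P * e^(r*t)
Exponent: r*t = 0.0455 * 7 = 0.3185
e^(0.3185) = 1.375064
FV = $2,150.00 * 1.375064 = $2,956.39

$2,956.39


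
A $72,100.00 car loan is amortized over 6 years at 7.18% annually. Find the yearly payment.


Formula: PMT = PV * r / (1 - (1+r)^(-n))
Denominator: 1 - (1 + 0.0718)^(-6) = 0.340344
Numerator: $72,100.00 * 0.0718 = 5176.78
PMT = 5176.78 / 0.340344 = $15,210.43

$15,210.43


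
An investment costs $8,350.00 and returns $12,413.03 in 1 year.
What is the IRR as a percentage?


Formula: IRR = C1/C0 - 1
Substituting: IRR = $12,413.03 / $8,350.00 - 1
Ratio: 1.48659 - 1 = 0.48659
IRR = 48.659%

48.659%


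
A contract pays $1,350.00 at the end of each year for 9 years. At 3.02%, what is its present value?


Formula: PV = PMT * (1 - (1+r)^(-n)) / r
Discount factor: (1 + 0.0302)^(-9) = 0.765079
Bracket: 1 - 0.765079 = 0.234921
PV = $1,350.00 * 0.234921 / 0.0302 = $10,501.45

$10,501.45


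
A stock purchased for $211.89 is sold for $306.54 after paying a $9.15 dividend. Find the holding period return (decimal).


Formula: HPR = (P1 - P0 + D) / P0
Gain: $306.54 - $211.89 + $9.15 = $103.80
HPR = $103.80 / $211.89 = 0.4899

0.4899


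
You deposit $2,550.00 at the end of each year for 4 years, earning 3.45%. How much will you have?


Formula: FV = PMT * ((1+r)^n - 1) / r
Growth factor: (1 + 0.0345)^4 = 1.145307
Numerator: 1.145307 - 1 = 0.145307
FV = $2,550.00 * 0.145307 / 0.0345 = $10,740.10

$10,740.10


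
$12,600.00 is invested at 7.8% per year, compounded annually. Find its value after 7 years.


Formula: FV = P * (1 + r)^n
Substituting: FV = $12,600.00 * (1 + 0.078)^7
Growth factor: (1.078)^7 = 1.691731
FV = $12,600.00 * 1.691731 = $21,315.81

$21,315.81


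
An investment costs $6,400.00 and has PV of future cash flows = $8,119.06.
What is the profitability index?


Formula: PI = PV(cash flows) / initial investment
Substituting: PI = $8,119.06 / $6,400.00
PI = 1.2686

1.2686


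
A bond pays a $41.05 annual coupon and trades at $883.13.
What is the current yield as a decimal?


Formula: Current yield = annual coupon / price
Substituting: CY = $41.05 / $883.13
CY = 0.046482

0.046482


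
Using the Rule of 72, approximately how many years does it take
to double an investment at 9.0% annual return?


Formula: Years ≈ 72 / r
Substituting: Years ≈ 72 / 9.0
Years ≈ 8.0

8.0 years


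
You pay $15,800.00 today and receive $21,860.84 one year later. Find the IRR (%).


Formula: IRR = C1/C0 - 1
Substituting: IRR = $21,860.84 / $15,800.00 - 1
Ratio: 1.383597 - 1 = 0.383597
IRR = 38.3597%

38.3597%


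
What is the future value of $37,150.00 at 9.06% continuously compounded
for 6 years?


Formula: FV = P * e^(r*t)
Exponent: r*t = 0.0906 * 6 = 0.5436
e^(0.5436) = 1.722196
FV = $37,150.00 * 1.722196 = $63,979.57

$63,979.57


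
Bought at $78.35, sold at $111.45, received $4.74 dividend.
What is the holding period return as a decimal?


Formula: HPR = (P1 - P0 + D) / P0
Gain: $111.45 - $78.35 + $4.74 = $37.84
HPR = $37.84 / $78.35 = 0.483

0.483


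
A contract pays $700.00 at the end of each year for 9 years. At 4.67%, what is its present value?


Formula: PV = PMT * (1 - (1+r)^(-n)) / r
Discount factor: (1 + 0.0467)^(-9) = 0.663132
Bracket: 1 - 0.663132 = 0.336868
PV = $700.00 * 0.336868 / 0.0467 = $5,049.41

$5,049.41


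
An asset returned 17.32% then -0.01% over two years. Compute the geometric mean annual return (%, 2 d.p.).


Formula: Geometric mean = ((1+r1)*(1+r2))^(1/2) - 1
Product: (1 + 0.1732) * (1 + -0.0001) = 1.1732 * 0.9999 = 1.173083
Square root: 1.173083^0.5 = 1.083089
Geometric mean = 1.083089 - 1 = 0.083089
As percentage: 8.31%

8.31%


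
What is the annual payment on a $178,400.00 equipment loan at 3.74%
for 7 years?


Formula: PMT = PV * r / (1 - (1+r)^(-n))
Denominator: 1 - (1 + 0.0374)^(-7) = 0.22665
Numerator: $178,400.00 * 0.0374 = 6672.16
PMT = 6672.16 / 0.22665 = $29,438.21

$29,438.21


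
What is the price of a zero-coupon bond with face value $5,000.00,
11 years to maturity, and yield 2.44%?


Formula: Price = FV / (1 + r)^n
Substituting: Price = $5,000.00 / (1 + 0.0244)^11
Discount factor: (1.0244)^11 = 1.303663
Price = $5,000.00 / 1.303663 = $3,835.35

$3,835.35


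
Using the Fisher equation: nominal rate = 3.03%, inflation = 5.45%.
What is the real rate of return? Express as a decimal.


Formula: (1 + r_real) = (1 + r_nom) / (1 + inflation)
Substituting: (1 + r_real) = 1.0303 / 1.0545
(1 + r_real) = 0.977051
r_real = 0.977051 - 1 = -0.022949

-0.022949


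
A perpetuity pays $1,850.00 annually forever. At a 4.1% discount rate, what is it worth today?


Formula: PV = C / r
Substituting: PV = $1,850.00 / 0.041
PV = $45,121.95

$45,121.95


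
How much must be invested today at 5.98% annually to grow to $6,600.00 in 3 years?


Formula: PV = FV / (1 + r)^n
Substituting: PV = $6,600.00 / (1 + 0.0598)^3
Discount factor: (1.0598)^3 = 1.190342
PV = $6,600.00 / 1.190342 = $5,544.63

$5,544.63


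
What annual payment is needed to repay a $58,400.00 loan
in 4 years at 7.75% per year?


Formula: PMT = PV * r / (1 - (1+r)^(-n))
Denominator: 1 - (1 + 0.0775)^(-4) = 0.258125
Numerator: $58,400.00 * 0.0775 = 4526.0
PMT = 4526.0 / 0.258125 = $17,534.16

$17,534.16


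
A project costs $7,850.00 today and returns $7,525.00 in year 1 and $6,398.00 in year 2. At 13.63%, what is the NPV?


Formula: NPV = C0 + C1/(1+r) + C2/(1+r)^2
Discount C1: $7,525.00 / (1 + 0.1363) = $6,622.37
Discount C2: $6,398.00 / (1 + 0.1363)^2 = $4,955.17
NPV = -$7,850.00 + $6,622.37 + $4,955.17 = $3,727.54

$3,727.54


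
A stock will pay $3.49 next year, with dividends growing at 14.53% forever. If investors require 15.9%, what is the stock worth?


Formula: P = D1 / (r - g)
Spread: r - g = 0.159 - 0.1453 = 0.0137
Substituting: P = $3.49 / 0.0137
P = $254.74

$254.74


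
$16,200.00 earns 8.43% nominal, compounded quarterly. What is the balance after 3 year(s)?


Formula: FV = P * (1 + r/m)^(m*t)
Period rate: r/m = 0.0843 / 4 = 0.021075
Total periods: m*t = 4 * 3 = 12
Growth factor: (1 + 0.021075)^12 = 1.284375
FV = $16,200.00 * 1.284375 = $20,806.87

$20,806.87


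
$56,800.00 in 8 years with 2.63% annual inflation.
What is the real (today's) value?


Formula: Real value = nominal / (1 + inflation)^years
Price level: (1 + 0.0263)^8 = 1.23082
Real value = $56,800.00 / 1.23082 = $46,148.09

$46,148.09


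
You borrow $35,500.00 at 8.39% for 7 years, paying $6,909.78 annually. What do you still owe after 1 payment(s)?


Formula: Balance = PV*(1+r)^k - PMT*((1+r)^k - 1)/r
Growth: (1 + 0.0839)^1 = 1.0839
Accumulated factor: ((1+r)^k - 1)/r = 1.0
Balance = $35,500.00 * 1.0839 - $6,909.78 * 1.0
Balance = $31,568.67

$31,568.67


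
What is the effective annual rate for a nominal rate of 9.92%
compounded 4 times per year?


Formula: EAR = (1 + r/m)^m - 1
Period rate: r/m = 0.0992 / 4 = 0.0248
Compounding: (1 + 0.0248)^4 = 1.102952
EAR = 1.102952 - 1 = 0.102952

0.102952


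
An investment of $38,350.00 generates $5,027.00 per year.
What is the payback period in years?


Formula: Payback = investment / annual cash flow
Substituting: Payback = $38,350.00 / $5,027.00
Payback = 7.6288 years

7.6288 years


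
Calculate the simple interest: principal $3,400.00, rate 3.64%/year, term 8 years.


Formula: I = P * r * t
Substituting: I = $3,400.00 * 0.0364 * 8
Step: I = $3,400.00 * 0.2912
I = $990.08

$990.08


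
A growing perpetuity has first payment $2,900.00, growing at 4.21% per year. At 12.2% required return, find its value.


Formula: PV = C / (r - g)
Spread: r - g = 0.122 - 0.0421 = 0.0799
Substituting: PV = $2,900.00 / 0.0799
PV = $36,295.37

$36,295.37


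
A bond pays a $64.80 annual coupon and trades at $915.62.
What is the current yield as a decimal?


Formula: Current yield = annual coupon / price
Substituting: CY = $64.80 / $915.62
CY = 0.070772

0.070772


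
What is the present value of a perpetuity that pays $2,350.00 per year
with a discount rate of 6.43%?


Formula: PV = C / r
Substituting: PV = $2,350.00 / 0.0643
PV = $36,547.43

$36,547.43


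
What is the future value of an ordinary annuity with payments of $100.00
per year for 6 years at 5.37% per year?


Formula: FV = PMT * ((1+r)^n - 1) / r
Growth factor: (1 + 0.0537)^6 = 1.36868
Numerator: 1.36868 - 1 = 0.36868
FV = $100.00 * 0.36868 / 0.0537 = $686.55

$686.55


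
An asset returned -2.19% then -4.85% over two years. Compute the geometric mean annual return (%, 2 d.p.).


Formula: Geometric mean = ((1+r1)*(1+r2))^(1/2) - 1
Product: (1 + -0.0219) * (1 + -0.0485) = 0.9781 * 0.9515 = 0.930662
Square root: 0.930662^0.5 = 0.964708
Geometric mean = 0.964708 - 1 = -0.035292
As percentage: -3.53%

-3.53%


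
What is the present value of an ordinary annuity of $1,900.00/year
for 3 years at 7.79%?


Formula: PV = PMT * (1 - (1+r)^(-n)) / r
Discount factor: (1 + 0.0779)^(-3) = 0.798481
Bracket: 1 - 0.798481 = 0.201519
PV = $1,900.00 * 0.201519 / 0.0779 = $4,915.10

$4,915.10


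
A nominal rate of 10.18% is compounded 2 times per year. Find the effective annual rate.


Formula: EAR = (1 + r/m)^m - 1
Period rate: r/m = 0.1018 / 2 = 0.0509
Compounding: (1 + 0.0509)^2 = 1.104391
EAR = 1.104391 - 1 = 0.104391

0.104391


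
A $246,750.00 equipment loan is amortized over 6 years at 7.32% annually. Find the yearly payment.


Formula: PMT = PV * r / (1 - (1+r)^(-n))
Denominator: 1 - (1 + 0.0732)^(-6) = 0.34549
Numerator: $246,750.00 * 0.0732 = 18062.1
PMT = 18062.1 / 0.34549 = $52,279.60

$52,279.60


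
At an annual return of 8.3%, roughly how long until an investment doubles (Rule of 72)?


Formula: Years ≈ 72 / r
Substituting: Years ≈ 72 / 8.3
Years ≈ 8.7

8.7 years


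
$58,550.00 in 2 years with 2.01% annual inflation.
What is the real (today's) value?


Formula: Real value = nominal / (1 + inflation)^years
Price level: (1 + 0.0201)^2 = 1.040604
Real value = $58,550.00 / 1.040604 = $56,265.40

$56,265.40


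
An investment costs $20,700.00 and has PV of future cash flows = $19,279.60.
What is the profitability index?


Formula: PI = PV(cash flows) / initial investment
Substituting: PI = $19,279.60 / $20,700.00
PI = 0.9314

0.9314


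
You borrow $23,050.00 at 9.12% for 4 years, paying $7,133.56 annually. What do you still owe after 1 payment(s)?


Formula: Balance = PV*(1+r)^k - PMT*((1+r)^k - 1)/r
Growth: (1 + 0.0912)^1 = 1.0912
Accumulated factor: ((1+r)^k - 1)/r = 1.0
Balance = $23,050.00 * 1.0912 - $7,133.56 * 1.0
Balance = $18,018.60

$18,018.60


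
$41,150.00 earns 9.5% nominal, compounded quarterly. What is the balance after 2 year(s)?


Formula: FV = P * (1 + r/m)^(m*t)
Period rate: r/m = 0.095 / 4 = 0.02375
Total periods: m*t = 4 * 2 = 8
Growth factor: (1 + 0.02375)^8 = 1.206567
FV = $41,150.00 * 1.206567 = $49,650.22

$49,650.22


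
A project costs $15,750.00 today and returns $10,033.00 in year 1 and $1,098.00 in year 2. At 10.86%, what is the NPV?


Formula: NPV = C0 + C1/(1+r) + C2/(1+r)^2
Discount C1: $10,033.00 / (1 + 0.1086) = $9,050.15
Discount C2: $1,098.00 / (1 + 0.1086)^2 = $893.41
NPV = -$15,750.00 + $9,050.15 + $893.41 = -$5,806.43

-$5,806.43


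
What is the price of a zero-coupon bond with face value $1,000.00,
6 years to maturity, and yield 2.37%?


Formula: Price = FV / (1 + r)^n
Substituting: Price = $1,000.00 / (1 + 0.0237)^6
Discount factor: (1.0237)^6 = 1.150896
Price = $1,000.00 / 1.150896 = $868.89

$868.89


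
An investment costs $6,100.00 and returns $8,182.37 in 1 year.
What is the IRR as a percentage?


Formula: IRR = C1/C0 - 1
Substituting: IRR = $8,182.37 / $6,100.00 - 1
Ratio: 1.341372 - 1 = 0.341372
IRR = 34.1372%

34.1372%


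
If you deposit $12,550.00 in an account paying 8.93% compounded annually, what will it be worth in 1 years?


Formula: FV = P * (1 + r)^n
Substituting: FV = $12,550.00 * (1 + 0.0893)^1
Growth factor: (1.0893)^1 = 1.0893
FV = $12,550.00 * 1.0893 = $13,670.72

$13,670.72


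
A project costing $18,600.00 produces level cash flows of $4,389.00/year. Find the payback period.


Formula: Payback = investment / annual cash flow
Substituting: Payback = $18,600.00 / $4,389.00
Payback = 4.2379 years

4.2379 years


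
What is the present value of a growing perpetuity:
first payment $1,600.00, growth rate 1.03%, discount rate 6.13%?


Formula: PV = C / (r - g)
Spread: r - g = 0.0613 - 0.0103 = 0.051
Substituting: PV = $1,600.00 / 0.051
PV = $31,372.55

$31,372.55


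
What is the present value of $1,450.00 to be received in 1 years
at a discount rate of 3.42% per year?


Formula: PV = FV / (1 + r)^n
Substituting: PV = $1,450.00 / (1 + 0.0342)^1
Discount factor: (1.0342)^1 = 1.0342
PV = $1,450.00 / 1.0342 = $1,402.05

$1,402.05


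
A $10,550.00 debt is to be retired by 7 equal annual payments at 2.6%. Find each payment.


Formula: PMT = PV * r / (1 - (1+r)^(-n))
Denominator: 1 - (1 + 0.026)^(-7) = 0.164458
Numerator: $10,550.00 * 0.026 = 274.3
PMT = 274.3 / 0.164458 = $1,667.91

$1,667.91


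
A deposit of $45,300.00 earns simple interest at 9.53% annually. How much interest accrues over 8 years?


Formula: I = P * r * t
Substituting: I = $45,300.00 * 0.0953 * 8
Step: I = $45,300.00 * 0.7624
I = $34,536.72

$34,536.72


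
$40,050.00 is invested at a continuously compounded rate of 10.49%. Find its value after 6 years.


Formula: FV = P * e^(r*t)
Exponent: r*t = 0.1049 * 6 = 0.6294
e^(0.6294) = 1.876484
FV = $40,050.00 * 1.876484 = $75,153.20

$75,153.20


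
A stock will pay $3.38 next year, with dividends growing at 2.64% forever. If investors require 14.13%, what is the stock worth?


Formula: P = D1 / (r - g)
Spread: r - g = 0.1413 - 0.0264 = 0.1149
Substituting: P = $3.38 / 0.1149
P = $29.42

$29.42


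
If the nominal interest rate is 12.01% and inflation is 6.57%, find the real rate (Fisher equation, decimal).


Formula: (1 + r_real) = (1 + r_nom) / (1 + inflation)
Substituting: (1 + r_real) = 1.1201 / 1.0657
(1 + r_real) = 1.051046
r_real = 1.051046 - 1 = 0.051046

0.051046


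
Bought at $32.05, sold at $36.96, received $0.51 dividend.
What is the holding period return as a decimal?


Formula: HPR = (P1 - P0 + D) / P0
Gain: $36.96 - $32.05 + $0.51 = $5.42
HPR = $5.42 / $32.05 = 0.1691

0.1691


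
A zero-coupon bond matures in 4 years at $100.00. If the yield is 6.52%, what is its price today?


Formula: Price = FV / (1 + r)^n
Substituting: Price = $100.00 / (1 + 0.0652)^4
Discount factor: (1.0652)^4 = 1.287433
Price = $100.00 / 1.287433 = $77.67

$77.67


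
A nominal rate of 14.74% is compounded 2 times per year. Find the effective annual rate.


Formula: EAR = (1 + r/m)^m - 1
Period rate: r/m = 0.1474 / 2 = 0.0737
Compounding: (1 + 0.0737)^2 = 1.152832
EAR = 1.152832 - 1 = 0.152832

0.152832


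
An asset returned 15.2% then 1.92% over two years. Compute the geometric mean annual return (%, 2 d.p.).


Formula: Geometric mean = ((1+r1)*(1+r2))^(1/2) - 1
Product: (1 + 0.152) * (1 + 0.0192) = 1.152 * 1.0192 = 1.174118
Square root: 1.174118^0.5 = 1.083567
Geometric mean = 1.083567 - 1 = 0.083567
As percentage: 8.36%

8.36%


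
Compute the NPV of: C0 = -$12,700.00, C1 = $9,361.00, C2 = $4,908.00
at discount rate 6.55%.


Formula: NPV = C0 + C1/(1+r) + C2/(1+r)^2
Discount C1: $9,361.00 / (1 + 0.0655) = $8,785.55
Discount C2: $4,908.00 / (1 + 0.0655)^2 = $4,323.12
NPV = -$12,700.00 + $8,785.55 + $4,323.12 = $408.67

$408.67


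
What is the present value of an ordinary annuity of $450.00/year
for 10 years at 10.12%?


Formula: PV = PMT * (1 - (1+r)^(-n)) / r
Discount factor: (1 + 0.1012)^(-10) = 0.381362
Bracket: 1 - 0.381362 = 0.618638
PV = $450.00 * 0.618638 / 0.1012 = $2,750.86

$2,750.86


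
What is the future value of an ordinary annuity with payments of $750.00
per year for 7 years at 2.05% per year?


Formula: FV = PMT * ((1+r)^n - 1) / r
Growth factor: (1 + 0.0205)^7 = 1.152633
Numerator: 1.152633 - 1 = 0.152633
FV = $750.00 * 0.152633 / 0.0205 = $5,584.14

$5,584.14


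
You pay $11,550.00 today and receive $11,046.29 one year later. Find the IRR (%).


Formula: IRR = C1/C0 - 1
Substituting: IRR = $11,046.29 / $11,550.00 - 1
Ratio: 0.956389 - 1 = -0.043611
IRR = -4.3611%

-4.3611%


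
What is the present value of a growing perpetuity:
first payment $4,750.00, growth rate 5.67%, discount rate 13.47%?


Formula: PV = C / (r - g)
Spread: r - g = 0.1347 - 0.0567 = 0.078
Substituting: PV = $4,750.00 / 0.078
PV = $60,897.44

$60,897.44


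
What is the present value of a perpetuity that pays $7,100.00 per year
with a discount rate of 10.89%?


Formula: PV = C / r
Substituting: PV = $7,100.00 / 0.1089
PV = $65,197.43

$65,197.43


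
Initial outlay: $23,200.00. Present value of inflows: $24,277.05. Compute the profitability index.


Formula: PI = PV(cash flows) / initial investment
Substituting: PI = $24,277.05 / $23,200.00
PI = 1.0464

1.0464


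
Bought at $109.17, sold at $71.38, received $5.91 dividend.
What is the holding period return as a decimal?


Formula: HPR = (P1 - P0 + D) / P0
Gain: $71.38 - $109.17 + $5.91 = -$31.88
HPR = -$31.88 / $109.17 = -0.292

-0.292


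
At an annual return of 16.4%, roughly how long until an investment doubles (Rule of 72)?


Formula: Years ≈ 72 / r
Substituting: Years ≈ 72 / 16.4
Years ≈ 4.4

4.4 years


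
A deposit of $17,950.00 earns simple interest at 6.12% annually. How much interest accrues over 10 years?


Formula: I = P * r * t
Substituting: I = $17,950.00 * 0.0612 * 10
Step: I = $17,950.00 * 0.612
I = $10,985.40

$10,985.40


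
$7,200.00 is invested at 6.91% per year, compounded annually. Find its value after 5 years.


Formula: FV = P * (1 + r)^n
Substituting: FV = $7,200.00 * (1 + 0.0691)^5
Growth factor: (1.0691)^5 = 1.396663
FV = $7,200.00 * 1.396663 = $10,055.97

$10,055.97


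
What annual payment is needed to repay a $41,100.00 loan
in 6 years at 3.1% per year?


Formula: PMT = PV * r / (1 - (1+r)^(-n))
Denominator: 1 - (1 + 0.031)^(-6) = 0.167378
Numerator: $41,100.00 * 0.031 = 1274.1
PMT = 1274.1 / 0.167378 = $7,612.12

$7,612.12


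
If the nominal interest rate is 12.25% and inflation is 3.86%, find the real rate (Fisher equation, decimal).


Formula: (1 + r_real) = (1 + r_nom) / (1 + inflation)
Substituting: (1 + r_real) = 1.1225 / 1.0386
(1 + r_real) = 1.080782
r_real = 1.080782 - 1 = 0.080782

0.080782


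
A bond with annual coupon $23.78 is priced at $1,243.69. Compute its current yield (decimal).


Formula: Current yield = annual coupon / price
Substituting: CY = $23.78 / $1,243.69
CY = 0.019121

0.019121


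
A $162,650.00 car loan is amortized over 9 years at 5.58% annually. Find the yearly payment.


Formula: PMT = PV * r / (1 - (1+r)^(-n))
Denominator: 1 - (1 + 0.0558)^(-9) = 0.38657
Numerator: $162,650.00 * 0.0558 = 9075.87
PMT = 9075.87 / 0.38657 = $23,477.95

$23,477.95


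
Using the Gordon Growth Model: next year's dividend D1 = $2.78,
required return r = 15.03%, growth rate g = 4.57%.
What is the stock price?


Formula: P = D1 / (r - g)
Spread: r - g = 0.1503 - 0.0457 = 0.1046
Substituting: P = $2.78 / 0.1046
P = $26.58

$26.58


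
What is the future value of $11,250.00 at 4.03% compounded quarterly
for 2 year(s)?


Formula: FV = P * (1 + r/m)^(m*t)
Period rate: r/m = 0.0403 / 4 = 0.010075
Total periods: m*t = 4 * 2 = 8
Growth factor: (1 + 0.010075)^8 = 1.0835
FV = $11,250.00 * 1.0835 = $12,189.38

$12,189.38


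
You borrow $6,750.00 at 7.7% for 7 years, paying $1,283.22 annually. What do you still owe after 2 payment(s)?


Formula: Balance = PV*(1+r)^k - PMT*((1+r)^k - 1)/r
Growth: (1 + 0.077)^2 = 1.159929
Accumulated factor: ((1+r)^k - 1)/r = 2.077
Balance = $6,750.00 * 1.159929 - $1,283.22 * 2.077
Balance = $5,164.27

$5,164.27


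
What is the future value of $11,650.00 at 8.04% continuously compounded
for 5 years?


Formula: FV = P * e^(r*t)
Exponent: r*t = 0.0804 * 5 = 0.402
e^(0.402) = 1.494811
FV = $11,650.00 * 1.494811 = $17,414.55

$17,414.55


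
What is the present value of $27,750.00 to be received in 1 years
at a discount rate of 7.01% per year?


Formula: PV = FV / (1 + r)^n
Substituting: PV = $27,750.00 / (1 + 0.0701)^1
Discount factor: (1.0701)^1 = 1.0701
PV = $27,750.00 / 1.0701 = $25,932.16

$25,932.16


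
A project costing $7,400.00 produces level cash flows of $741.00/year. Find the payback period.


Formula: Payback = investment / annual cash flow
Substituting: Payback = $7,400.00 / $741.00
Payback = 9.9865 years

9.9865 years


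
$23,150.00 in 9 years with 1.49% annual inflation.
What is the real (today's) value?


Formula: Real value = nominal / (1 + inflation)^years
Price level: (1 + 0.0149)^9 = 1.142377
Real value = $23,150.00 / 1.142377 = $20,264.77

$20,264.77


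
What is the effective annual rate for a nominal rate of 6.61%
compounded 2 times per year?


Formula: EAR = (1 + r/m)^m - 1
Period rate: r/m = 0.0661 / 2 = 0.03305
Compounding: (1 + 0.03305)^2 = 1.067192
EAR = 1.067192 - 1 = 0.067192

0.067192


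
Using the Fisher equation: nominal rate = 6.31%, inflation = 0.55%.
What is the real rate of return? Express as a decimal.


Formula: (1 + r_real) = (1 + r_nom) / (1 + inflation)
Substituting: (1 + r_real) = 1.0631 / 1.0055
(1 + r_real) = 1.057285
r_real = 1.057285 - 1 = 0.057285

0.057285
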